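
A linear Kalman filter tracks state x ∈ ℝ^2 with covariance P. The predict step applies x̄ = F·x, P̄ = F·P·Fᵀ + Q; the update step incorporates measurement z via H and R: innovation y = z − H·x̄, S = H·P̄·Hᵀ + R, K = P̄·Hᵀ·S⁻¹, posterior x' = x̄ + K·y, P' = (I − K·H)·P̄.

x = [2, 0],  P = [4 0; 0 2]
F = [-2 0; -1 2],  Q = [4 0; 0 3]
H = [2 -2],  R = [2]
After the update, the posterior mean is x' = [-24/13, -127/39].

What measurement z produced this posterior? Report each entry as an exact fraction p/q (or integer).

z = [3]

x̄ = F·x = [-4, -2]
P̄ = F·P·Fᵀ + Q = [20 8; 8 15]
S = H·P̄·Hᵀ + R = [78]
K = P̄·Hᵀ·S⁻¹ = [4/13; -7/39]
x' − x̄ = [28/13, -49/39] = K·y
y = (KᵀK)⁻¹·Kᵀ·(x' − x̄) = [7]
z = y + H·x̄ = [7] + [-4] = [3]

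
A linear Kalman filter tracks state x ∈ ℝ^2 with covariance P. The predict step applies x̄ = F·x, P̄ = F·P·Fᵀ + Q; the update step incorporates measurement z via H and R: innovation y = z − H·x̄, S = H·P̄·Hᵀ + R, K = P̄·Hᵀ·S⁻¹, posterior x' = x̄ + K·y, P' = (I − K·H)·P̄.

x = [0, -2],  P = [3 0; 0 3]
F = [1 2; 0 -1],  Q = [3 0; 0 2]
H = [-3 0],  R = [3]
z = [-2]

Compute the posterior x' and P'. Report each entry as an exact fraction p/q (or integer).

x̄ = F·x = [-4, 2]
P̄ = F·P·Fᵀ + Q = [18 -6; -6 5]
y = z − H·x̄ = [-14]
S = H·P̄·Hᵀ + R = [165]
K = P̄·Hᵀ·S⁻¹ = [-18/55; 6/55]
x' = x̄ + K·y = [32/55, 26/55]
P' = (I − K·H)·P̄ = [18/55 -6/55; -6/55 167/55]

x' = [32/55, 26/55]
P' = [18/55 -6/55; -6/55 167/55]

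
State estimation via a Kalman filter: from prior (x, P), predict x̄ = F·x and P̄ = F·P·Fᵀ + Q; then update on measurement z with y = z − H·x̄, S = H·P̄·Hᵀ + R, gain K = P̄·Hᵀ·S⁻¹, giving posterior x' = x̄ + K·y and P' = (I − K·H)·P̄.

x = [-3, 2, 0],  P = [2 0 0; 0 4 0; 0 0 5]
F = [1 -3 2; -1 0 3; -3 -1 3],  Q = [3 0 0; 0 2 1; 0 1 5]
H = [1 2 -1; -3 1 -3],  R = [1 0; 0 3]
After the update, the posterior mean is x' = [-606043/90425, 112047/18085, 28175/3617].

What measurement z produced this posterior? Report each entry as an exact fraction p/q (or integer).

z = [-2, 3]

x̄ = F·x = [-9, 3, 7]
P̄ = F·P·Fᵀ + Q = [61 28 36; 28 49 52; 36 52 72]
S = H·P̄·Hᵀ + R = [162 -373; -373 1417]
K = P̄·Hᵀ·S⁻¹ = [16678/90425 -12393/90425; 6723/18085 -668/18085; -204/3617 -748/3617]
x' − x̄ = [207782/90425, 57792/18085, 2856/3617] = K·y
y = (KᵀK)⁻¹·Kᵀ·(x' − x̄) = [8, -6]
z = y + H·x̄ = [8, -6] + [-10, 9] = [-2, 3]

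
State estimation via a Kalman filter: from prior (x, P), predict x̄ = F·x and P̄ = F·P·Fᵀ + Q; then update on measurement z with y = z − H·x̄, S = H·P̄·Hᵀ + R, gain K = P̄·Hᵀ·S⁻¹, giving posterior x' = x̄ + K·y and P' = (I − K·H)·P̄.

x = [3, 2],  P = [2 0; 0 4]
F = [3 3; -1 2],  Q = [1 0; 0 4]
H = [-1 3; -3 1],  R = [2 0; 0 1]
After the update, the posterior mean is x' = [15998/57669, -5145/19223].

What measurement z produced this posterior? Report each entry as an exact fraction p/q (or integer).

z = [-1, -1]

x̄ = F·x = [15, 1]
P̄ = F·P·Fᵀ + Q = [55 18; 18 22]
S = H·P̄·Hᵀ + R = [147 51; 51 410]
K = P̄·Hᵀ·S⁻¹ = [7087/57669 -7186/19223; 7104/19223 -2384/19223]
x' − x̄ = [-849037/57669, -24368/19223] = K·y
y = (KᵀK)⁻¹·Kᵀ·(x' − x̄) = [11, 43]
z = y + H·x̄ = [11, 43] + [-12, -44] = [-1, -1]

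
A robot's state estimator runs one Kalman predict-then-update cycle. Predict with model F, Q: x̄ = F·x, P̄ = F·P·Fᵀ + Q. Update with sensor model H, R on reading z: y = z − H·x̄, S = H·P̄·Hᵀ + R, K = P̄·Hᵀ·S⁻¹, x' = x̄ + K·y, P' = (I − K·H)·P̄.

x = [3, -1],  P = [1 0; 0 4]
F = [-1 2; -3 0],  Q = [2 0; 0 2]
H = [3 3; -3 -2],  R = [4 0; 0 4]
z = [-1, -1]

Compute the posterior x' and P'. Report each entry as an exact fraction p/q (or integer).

x̄ = F·x = [-5, -9]
P̄ = F·P·Fᵀ + Q = [19 3; 3 11]
y = z − H·x̄ = [41, -34]
S = H·P̄·Hᵀ + R = [328 -282; -282 255]
K = P̄·Hᵀ·S⁻¹ = [-78/343 -171/343; 164/343 419/1029]
x' = x̄ + K·y = [901/343, -3335/1029]
P' = (I − K·H)·P̄ = [892/343 -996/343; -996/343 3644/1029]

x' = [901/343, -3335/1029]
P' = [892/343 -996/343; -996/343 3644/1029]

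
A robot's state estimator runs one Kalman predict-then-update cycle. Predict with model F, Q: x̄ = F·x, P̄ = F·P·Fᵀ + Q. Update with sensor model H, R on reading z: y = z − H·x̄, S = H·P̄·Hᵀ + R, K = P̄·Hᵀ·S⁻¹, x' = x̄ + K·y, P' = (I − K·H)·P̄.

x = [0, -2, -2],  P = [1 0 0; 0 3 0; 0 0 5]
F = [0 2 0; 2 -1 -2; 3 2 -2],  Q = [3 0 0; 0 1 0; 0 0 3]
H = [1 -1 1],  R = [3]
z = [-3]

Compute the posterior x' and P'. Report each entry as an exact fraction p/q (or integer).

x' = [-113/86, 209/43, 126/43]
P' = [201/86 -27/43 -78/43; -27/43 1106/43 1112/43; -78/43 1112/43 1244/43]

x̄ = F·x = [-4, 6, 0]
P̄ = F·P·Fᵀ + Q = [15 -6 12; -6 28 20; 12 20 44]
y = z − H·x̄ = [7]
S = H·P̄·Hᵀ + R = [86]
K = P̄·Hᵀ·S⁻¹ = [33/86; -7/43; 18/43]
x' = x̄ + K·y = [-113/86, 209/43, 126/43]
P' = (I − K·H)·P̄ = [201/86 -27/43 -78/43; -27/43 1106/43 1112/43; -78/43 1112/43 1244/43]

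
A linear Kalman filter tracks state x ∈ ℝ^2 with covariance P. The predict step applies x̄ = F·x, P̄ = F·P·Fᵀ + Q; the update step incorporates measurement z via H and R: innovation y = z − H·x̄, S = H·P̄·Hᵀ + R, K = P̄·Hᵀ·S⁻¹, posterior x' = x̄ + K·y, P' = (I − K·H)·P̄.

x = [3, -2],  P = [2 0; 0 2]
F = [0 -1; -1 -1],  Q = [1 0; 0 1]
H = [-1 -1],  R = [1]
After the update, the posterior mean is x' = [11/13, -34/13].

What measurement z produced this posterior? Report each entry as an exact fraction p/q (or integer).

z = [2]

x̄ = F·x = [2, -1]
P̄ = F·P·Fᵀ + Q = [3 2; 2 5]
S = H·P̄·Hᵀ + R = [13]
K = P̄·Hᵀ·S⁻¹ = [-5/13; -7/13]
x' − x̄ = [-15/13, -21/13] = K·y
y = (KᵀK)⁻¹·Kᵀ·(x' − x̄) = [3]
z = y + H·x̄ = [3] + [-1] = [2]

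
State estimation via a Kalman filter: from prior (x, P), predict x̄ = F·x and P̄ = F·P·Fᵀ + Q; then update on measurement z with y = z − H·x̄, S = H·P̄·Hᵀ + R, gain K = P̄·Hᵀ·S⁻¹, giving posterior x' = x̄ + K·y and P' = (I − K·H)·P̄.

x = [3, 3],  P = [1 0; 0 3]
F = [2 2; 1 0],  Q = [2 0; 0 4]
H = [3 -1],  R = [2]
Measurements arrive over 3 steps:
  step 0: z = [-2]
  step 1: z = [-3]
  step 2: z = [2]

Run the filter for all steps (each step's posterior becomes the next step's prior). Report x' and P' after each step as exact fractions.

step 0: x̄ = F·x = [12, 3]
step 0: P̄ = F·P·Fᵀ + Q = [18 2; 2 5]
step 0: y = z − H·x̄ = [-35]
step 0: S = H·P̄·Hᵀ + R = [157]
step 0: K = P̄·Hᵀ·S⁻¹ = [52/157; 1/157]
step 0: x' = x̄ + K·y = [64/157, 436/157]
step 0: P' = (I − K·H)·P̄ = [122/157 262/157; 262/157 784/157]
step 1: x̄ = F·x = [1000/157, 64/157]
step 1: P̄ = F·P·Fᵀ + Q = [6034/157 768/157; 768/157 750/157]
step 1: y = z − H·x̄ = [-3407/157]
step 1: S = H·P̄·Hᵀ + R = [50762/157]
step 1: K = P̄·Hᵀ·S⁻¹ = [8667/25381; 777/25381]
step 1: x' = x̄ + K·y = [-26417/25381, -6515/25381]
step 1: P' = (I − K·H)·P̄ = [18568/25381 38370/25381; 38370/25381 113556/25381]
step 2: x̄ = F·x = [-65864/25381, -26417/25381]
step 2: P̄ = F·P·Fᵀ + Q = [886218/25381 113876/25381; 113876/25381 120092/25381]
step 2: y = z − H·x̄ = [221937/25381]
step 2: S = H·P̄·Hᵀ + R = [7463560/25381]
step 2: K = P̄·Hᵀ·S⁻¹ = [1272389/3731780; 27692/932945]
step 2: x' = x̄ + K·y = [1442033/3731780, -728881/932945]
step 2: P' = (I − K·H)·P̄ = [1363679/1865890 1409324/932945; 1409324/932945 4172588/932945]

step 0: x' = [64/157, 436/157], P' = [122/157 262/157; 262/157 784/157]
step 1: x' = [-26417/25381, -6515/25381], P' = [18568/25381 38370/25381; 38370/25381 113556/25381]
step 2: x' = [1442033/3731780, -728881/932945], P' = [1363679/1865890 1409324/932945; 1409324/932945 4172588/932945]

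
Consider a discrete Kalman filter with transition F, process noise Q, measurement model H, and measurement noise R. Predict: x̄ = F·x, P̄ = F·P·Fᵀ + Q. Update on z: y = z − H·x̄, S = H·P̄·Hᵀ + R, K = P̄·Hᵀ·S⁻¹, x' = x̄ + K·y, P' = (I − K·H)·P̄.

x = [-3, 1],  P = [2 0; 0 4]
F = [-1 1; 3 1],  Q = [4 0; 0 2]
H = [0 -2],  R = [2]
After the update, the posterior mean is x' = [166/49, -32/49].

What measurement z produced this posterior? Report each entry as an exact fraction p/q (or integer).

z = [1]

x̄ = F·x = [4, -8]
P̄ = F·P·Fᵀ + Q = [10 -2; -2 24]
S = H·P̄·Hᵀ + R = [98]
K = P̄·Hᵀ·S⁻¹ = [2/49; -24/49]
x' − x̄ = [-30/49, 360/49] = K·y
y = (KᵀK)⁻¹·Kᵀ·(x' − x̄) = [-15]
z = y + H·x̄ = [-15] + [16] = [1]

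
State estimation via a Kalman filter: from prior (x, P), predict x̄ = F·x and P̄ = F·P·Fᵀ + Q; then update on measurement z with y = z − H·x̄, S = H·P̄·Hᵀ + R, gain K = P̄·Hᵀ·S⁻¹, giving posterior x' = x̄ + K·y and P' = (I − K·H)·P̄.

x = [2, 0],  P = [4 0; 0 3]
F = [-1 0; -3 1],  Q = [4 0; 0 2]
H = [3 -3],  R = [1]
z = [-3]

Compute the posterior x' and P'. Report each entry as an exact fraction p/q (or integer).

x̄ = F·x = [-2, -6]
P̄ = F·P·Fᵀ + Q = [8 12; 12 41]
y = z − H·x̄ = [-15]
S = H·P̄·Hᵀ + R = [226]
K = P̄·Hᵀ·S⁻¹ = [-6/113; -87/226]
x' = x̄ + K·y = [-136/113, -51/226]
P' = (I − K·H)·P̄ = [832/113 834/113; 834/113 1697/226]

x' = [-136/113, -51/226]
P' = [832/113 834/113; 834/113 1697/226]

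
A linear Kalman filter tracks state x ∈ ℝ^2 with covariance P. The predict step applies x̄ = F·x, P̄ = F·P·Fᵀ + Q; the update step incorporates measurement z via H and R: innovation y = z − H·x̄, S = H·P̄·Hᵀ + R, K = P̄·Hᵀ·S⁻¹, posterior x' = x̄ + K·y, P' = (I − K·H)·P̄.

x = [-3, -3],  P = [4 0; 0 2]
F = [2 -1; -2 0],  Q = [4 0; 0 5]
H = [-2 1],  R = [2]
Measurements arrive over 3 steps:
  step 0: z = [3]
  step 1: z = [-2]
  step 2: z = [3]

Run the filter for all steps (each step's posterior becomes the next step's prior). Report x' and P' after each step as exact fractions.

step 0: x̄ = F·x = [-3, 6]
step 0: P̄ = F·P·Fᵀ + Q = [22 -16; -16 21]
step 0: y = z − H·x̄ = [-9]
step 0: S = H·P̄·Hᵀ + R = [175]
step 0: K = P̄·Hᵀ·S⁻¹ = [-12/35; 53/175]
step 0: x' = x̄ + K·y = [3/35, 573/175]
step 0: P' = (I − K·H)·P̄ = [10/7 76/35; 76/35 866/175]
step 1: x̄ = F·x = [-543/175, -6/35]
step 1: P̄ = F·P·Fᵀ + Q = [1046/175 -48/35; -48/35 75/7]
step 1: y = z − H·x̄ = [-1406/175]
step 1: S = H·P̄·Hᵀ + R = [7369/175]
step 1: K = P̄·Hᵀ·S⁻¹ = [-2332/7369; 2355/7369]
step 1: x' = x̄ + K·y = [-4129/7369, -20184/7369]
step 1: P' = (I − K·H)·P̄ = [12970/7369 21276/7369; 21276/7369 47262/7369]
step 2: x̄ = F·x = [11926/7369, 8258/7369]
step 2: P̄ = F·P·Fᵀ + Q = [43514/7369 -9328/7369; -9328/7369 88725/7369]
step 2: y = z − H·x̄ = [37701/7369]
step 2: S = H·P̄·Hᵀ + R = [314831/7369]
step 2: K = P̄·Hᵀ·S⁻¹ = [-96356/314831; 107381/314831]
step 2: x' = x̄ + K·y = [16550/314831, 902191/314831]
step 2: P' = (I − K·H)·P̄ = [599142/314831 1005572/314831; 1005572/314831 2225906/314831]

step 0: x' = [3/35, 573/175], P' = [10/7 76/35; 76/35 866/175]
step 1: x' = [-4129/7369, -20184/7369], P' = [12970/7369 21276/7369; 21276/7369 47262/7369]
step 2: x' = [16550/314831, 902191/314831], P' = [599142/314831 1005572/314831; 1005572/314831 2225906/314831]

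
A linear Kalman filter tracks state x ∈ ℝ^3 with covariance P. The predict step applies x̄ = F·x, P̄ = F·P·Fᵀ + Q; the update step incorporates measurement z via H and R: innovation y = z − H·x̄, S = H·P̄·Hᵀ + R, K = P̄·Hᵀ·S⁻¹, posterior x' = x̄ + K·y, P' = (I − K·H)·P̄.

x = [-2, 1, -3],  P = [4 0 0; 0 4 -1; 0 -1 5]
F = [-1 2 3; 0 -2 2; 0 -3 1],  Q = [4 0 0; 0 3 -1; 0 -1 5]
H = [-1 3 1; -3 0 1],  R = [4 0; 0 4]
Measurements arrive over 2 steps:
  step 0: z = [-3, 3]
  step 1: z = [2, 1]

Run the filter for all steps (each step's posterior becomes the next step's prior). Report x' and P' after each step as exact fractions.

step 0: x̄ = F·x = [-5, -8, -6]
step 0: P̄ = F·P·Fᵀ + Q = [57 16 -2; 16 47 41; -2 41 52]
step 0: y = z − H·x̄ = [22, -6]
step 0: S = H·P̄·Hᵀ + R = [690 210; 210 581]
step 0: K = P̄·Hᵀ·S⁻¹ = [4277/50970 -3902/11893; 6994/25485 -189/1699; 4317/16990 95/11893]
step 0: x' = x̄ + K·y = [-211466/178395, -33002/25485, -27231/59465]
step 0: P' = (I − K·H)·P̄ = [414979/356790 -5761/25485 258899/118930; -5761/25485 16946/25485 -9541/8495; 258899/118930 -9541/8495 780497/118930]
step 1: x̄ = F·x = [-495641/178395, 298642/178395, 203783/59465]
step 1: P̄ = F·P·Fᵀ + Q = [7359152/178395 6093356/178395 1231234/59465; 6093356/178395 7295543/178395 1492572/59465; 1231234/59465 1492572/59465 2888323/118930]
step 1: y = z − H·x̄ = [-1646126/178395, -639959/59465]
step 1: S = H·P̄·Hᵀ + R = [121967719/356790 -19847949/118930; -19847949/118930 32744147/118930]
step 1: K = P̄·Hᵀ·S⁻¹ = [1911433420/23643367373 -7690876784/23643367373; 6555248719/23643367373 -2670639439/23643367373; 5496124872/23643367373 82866145/23643367373]
step 1: x' = x̄ + K·y = [-558003591/23643367373, 7833383225/23643367373, 29417540532/23643367373]
step 1: P' = (I − K·H)·P̄ = [26195118600/23643367373 -4660332128/23643367373 47821848664/23643367373; -4660332128/23643367373 15408072296/23643367373 -24663554140/23643367373; 47821848664/23643367373 -24663554140/23643367373 143797010572/23643367373]

step 0: x' = [-211466/178395, -33002/25485, -27231/59465], P' = [414979/356790 -5761/25485 258899/118930; -5761/25485 16946/25485 -9541/8495; 258899/118930 -9541/8495 780497/118930]
step 1: x' = [-558003591/23643367373, 7833383225/23643367373, 29417540532/23643367373], P' = [26195118600/23643367373 -4660332128/23643367373 47821848664/23643367373; -4660332128/23643367373 15408072296/23643367373 -24663554140/23643367373; 47821848664/23643367373 -24663554140/23643367373 143797010572/23643367373]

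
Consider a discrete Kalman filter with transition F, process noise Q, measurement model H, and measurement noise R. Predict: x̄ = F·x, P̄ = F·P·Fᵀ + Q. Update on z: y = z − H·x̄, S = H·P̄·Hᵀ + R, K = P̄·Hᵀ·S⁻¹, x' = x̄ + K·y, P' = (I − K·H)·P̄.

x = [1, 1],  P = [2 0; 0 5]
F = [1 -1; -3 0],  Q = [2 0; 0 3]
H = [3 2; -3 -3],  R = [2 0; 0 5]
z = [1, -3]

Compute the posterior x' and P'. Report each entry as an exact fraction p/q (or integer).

x' = [-159/544, 2277/2176]
P' = [369/136 -1851/544; -1851/544 9849/2176]

x̄ = F·x = [0, -3]
P̄ = F·P·Fᵀ + Q = [9 -6; -6 21]
y = z − H·x̄ = [7, -12]
S = H·P̄·Hᵀ + R = [95 -117; -117 167]
K = P̄·Hᵀ·S⁻¹ = [363/544 225/544; -1257/2176 -1467/2176]
x' = x̄ + K·y = [-159/544, 2277/2176]
P' = (I − K·H)·P̄ = [369/136 -1851/544; -1851/544 9849/2176]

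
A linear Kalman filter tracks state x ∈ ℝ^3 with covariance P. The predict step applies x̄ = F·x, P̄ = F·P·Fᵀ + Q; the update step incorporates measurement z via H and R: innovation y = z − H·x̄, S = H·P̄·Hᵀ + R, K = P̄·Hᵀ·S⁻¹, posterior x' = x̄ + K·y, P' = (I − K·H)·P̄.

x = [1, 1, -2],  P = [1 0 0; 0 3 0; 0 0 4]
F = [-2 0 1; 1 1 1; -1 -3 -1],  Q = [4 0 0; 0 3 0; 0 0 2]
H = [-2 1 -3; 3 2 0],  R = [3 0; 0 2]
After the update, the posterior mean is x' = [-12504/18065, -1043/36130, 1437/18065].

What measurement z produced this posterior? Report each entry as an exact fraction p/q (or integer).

x̄ = F·x = [-4, 0, -2]
P̄ = F·P·Fᵀ + Q = [12 2 -2; 2 11 -14; -2 -14 34]
S = H·P̄·Hᵀ + R = [420 50; 50 178]
K = P̄·Hᵀ·S⁻¹ = [-1212/18065 880/3613; 3661/36130 931/7226; -4559/18065 -434/3613]
x' − x̄ = [59756/18065, -1043/36130, 37567/18065] = K·y
y = (KᵀK)⁻¹·Kᵀ·(x' − x̄) = [-13, 10]
z = y + H·x̄ = [-13, 10] + [14, -12] = [1, -2]

z = [1, -2]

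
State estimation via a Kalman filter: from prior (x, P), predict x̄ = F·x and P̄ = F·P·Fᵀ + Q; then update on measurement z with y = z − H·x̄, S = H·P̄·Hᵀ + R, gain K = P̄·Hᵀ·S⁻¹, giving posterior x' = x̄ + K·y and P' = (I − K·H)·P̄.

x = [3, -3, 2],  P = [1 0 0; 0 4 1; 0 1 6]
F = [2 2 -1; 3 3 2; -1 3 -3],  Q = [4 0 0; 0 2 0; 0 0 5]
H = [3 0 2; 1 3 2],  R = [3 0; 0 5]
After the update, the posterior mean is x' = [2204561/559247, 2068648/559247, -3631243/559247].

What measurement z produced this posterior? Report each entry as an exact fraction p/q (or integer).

z = [-1, 2]

x̄ = F·x = [-2, 4, -18]
P̄ = F·P·Fᵀ + Q = [26 19 31; 19 83 -6; 31 -6 78]
S = H·P̄·Hᵀ + R = [921 773; 773 1256]
K = P̄·Hᵀ·S⁻¹ = [63755/559247 25325/559247; -141368/559247 200991/559247; 182107/559247 -36828/559247]
x' − x̄ = [3323055/559247, -168340/559247, 6435203/559247] = K·y
y = (KᵀK)⁻¹·Kᵀ·(x' − x̄) = [41, 28]
z = y + H·x̄ = [41, 28] + [-42, -26] = [-1, 2]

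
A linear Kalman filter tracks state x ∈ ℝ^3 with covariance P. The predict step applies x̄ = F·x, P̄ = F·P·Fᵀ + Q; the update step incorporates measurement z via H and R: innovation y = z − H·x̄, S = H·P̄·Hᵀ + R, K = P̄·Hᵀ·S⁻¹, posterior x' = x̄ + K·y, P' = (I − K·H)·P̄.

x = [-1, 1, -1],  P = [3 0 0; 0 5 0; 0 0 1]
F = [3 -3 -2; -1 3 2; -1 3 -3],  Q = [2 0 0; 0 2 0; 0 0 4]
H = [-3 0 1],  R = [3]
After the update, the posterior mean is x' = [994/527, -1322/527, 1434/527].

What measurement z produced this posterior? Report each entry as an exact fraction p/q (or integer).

z = [-3]

x̄ = F·x = [-4, 2, 7]
P̄ = F·P·Fᵀ + Q = [78 -58 -48; -58 54 42; -48 42 61]
S = H·P̄·Hᵀ + R = [1054]
K = P̄·Hᵀ·S⁻¹ = [-141/527; 108/527; 205/1054]
x' − x̄ = [3102/527, -2376/527, -2255/527] = K·y
y = (KᵀK)⁻¹·Kᵀ·(x' − x̄) = [-22]
z = y + H·x̄ = [-22] + [19] = [-3]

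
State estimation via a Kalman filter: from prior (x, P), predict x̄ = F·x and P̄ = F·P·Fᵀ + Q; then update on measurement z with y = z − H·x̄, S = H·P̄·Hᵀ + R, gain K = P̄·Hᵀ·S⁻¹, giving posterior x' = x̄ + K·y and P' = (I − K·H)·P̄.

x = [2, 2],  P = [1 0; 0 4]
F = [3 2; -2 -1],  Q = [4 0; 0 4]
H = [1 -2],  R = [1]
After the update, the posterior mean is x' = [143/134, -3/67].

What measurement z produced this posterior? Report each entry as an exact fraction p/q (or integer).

z = [1]

x̄ = F·x = [10, -6]
P̄ = F·P·Fᵀ + Q = [29 -14; -14 12]
S = H·P̄·Hᵀ + R = [134]
K = P̄·Hᵀ·S⁻¹ = [57/134; -19/67]
x' − x̄ = [-1197/134, 399/67] = K·y
y = (KᵀK)⁻¹·Kᵀ·(x' − x̄) = [-21]
z = y + H·x̄ = [-21] + [22] = [1]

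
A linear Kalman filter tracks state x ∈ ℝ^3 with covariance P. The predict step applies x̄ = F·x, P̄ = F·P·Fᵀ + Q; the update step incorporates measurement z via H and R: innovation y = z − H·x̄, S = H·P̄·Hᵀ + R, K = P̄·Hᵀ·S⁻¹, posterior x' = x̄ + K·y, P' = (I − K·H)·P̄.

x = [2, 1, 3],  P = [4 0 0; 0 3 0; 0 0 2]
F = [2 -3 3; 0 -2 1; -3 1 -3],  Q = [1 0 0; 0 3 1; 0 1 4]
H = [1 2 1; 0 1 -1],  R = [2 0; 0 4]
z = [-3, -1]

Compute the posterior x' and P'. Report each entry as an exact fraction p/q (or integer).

x̄ = F·x = [10, 1, -14]
P̄ = F·P·Fᵀ + Q = [62 24 -51; 24 17 -11; -51 -11 61]
y = z − H·x̄ = [-1, -16]
S = H·P̄·Hᵀ + R = [143 59; 59 104]
K = P̄·Hᵀ·S⁻¹ = [1711/11391 7244/11391; 3236/11391 1231/11391; 1000/3797 -3196/3797]
x' = x̄ + K·y = [-1235/3797, -3847/3797, -3022/3797]
P' = (I − K·H)·P̄ = [61993/11391 -9865/11391 -12947/3797; -9865/11391 7087/11391 721/3797; -12947/3797 721/3797 13505/3797]

x' = [-1235/3797, -3847/3797, -3022/3797]
P' = [61993/11391 -9865/11391 -12947/3797; -9865/11391 7087/11391 721/3797; -12947/3797 721/3797 13505/3797]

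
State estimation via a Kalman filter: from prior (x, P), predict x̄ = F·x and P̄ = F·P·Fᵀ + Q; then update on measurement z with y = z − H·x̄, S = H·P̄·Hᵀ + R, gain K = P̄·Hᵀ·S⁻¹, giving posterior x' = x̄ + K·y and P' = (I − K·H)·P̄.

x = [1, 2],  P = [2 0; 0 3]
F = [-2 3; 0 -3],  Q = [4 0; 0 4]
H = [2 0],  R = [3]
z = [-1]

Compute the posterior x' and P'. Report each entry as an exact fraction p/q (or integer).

x̄ = F·x = [4, -6]
P̄ = F·P·Fᵀ + Q = [39 -27; -27 31]
y = z − H·x̄ = [-9]
S = H·P̄·Hᵀ + R = [159]
K = P̄·Hᵀ·S⁻¹ = [26/53; -18/53]
x' = x̄ + K·y = [-22/53, -156/53]
P' = (I − K·H)·P̄ = [39/53 -27/53; -27/53 671/53]

x' = [-22/53, -156/53]
P' = [39/53 -27/53; -27/53 671/53]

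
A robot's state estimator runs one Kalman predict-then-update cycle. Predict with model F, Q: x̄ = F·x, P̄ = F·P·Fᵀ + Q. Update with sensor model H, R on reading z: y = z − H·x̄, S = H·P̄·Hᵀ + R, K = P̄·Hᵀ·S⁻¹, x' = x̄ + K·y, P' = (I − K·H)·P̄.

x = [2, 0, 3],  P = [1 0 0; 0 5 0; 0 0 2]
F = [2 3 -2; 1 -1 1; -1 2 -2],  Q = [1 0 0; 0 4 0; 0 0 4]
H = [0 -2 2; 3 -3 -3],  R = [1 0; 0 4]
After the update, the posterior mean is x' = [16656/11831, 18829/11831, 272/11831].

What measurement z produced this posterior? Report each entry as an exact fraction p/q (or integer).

z = [-3, -1]

x̄ = F·x = [-2, 5, -8]
P̄ = F·P·Fᵀ + Q = [58 -17 36; -17 12 -15; 36 -15 33]
S = H·P̄·Hᵀ + R = [301 192; 192 319]
K = P̄·Hᵀ·S⁻¹ = [2270/11831 2973/11831; -9162/59155 -2274/59155; 20256/59155 -2178/59155]
x' − x̄ = [40318/11831, -40326/11831, 94920/11831] = K·y
y = (KᵀK)⁻¹·Kᵀ·(x' − x̄) = [23, -4]
z = y + H·x̄ = [23, -4] + [-26, 3] = [-3, -1]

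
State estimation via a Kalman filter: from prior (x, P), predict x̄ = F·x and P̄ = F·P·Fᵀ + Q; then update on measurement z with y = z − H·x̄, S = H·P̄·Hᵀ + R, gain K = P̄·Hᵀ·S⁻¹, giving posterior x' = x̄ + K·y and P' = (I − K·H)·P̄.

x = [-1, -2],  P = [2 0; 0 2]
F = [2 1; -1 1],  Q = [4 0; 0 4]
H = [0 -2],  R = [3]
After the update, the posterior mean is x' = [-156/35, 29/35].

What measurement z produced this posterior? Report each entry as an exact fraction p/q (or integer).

x̄ = F·x = [-4, -1]
P̄ = F·P·Fᵀ + Q = [14 -2; -2 8]
S = H·P̄·Hᵀ + R = [35]
K = P̄·Hᵀ·S⁻¹ = [4/35; -16/35]
x' − x̄ = [-16/35, 64/35] = K·y
y = (KᵀK)⁻¹·Kᵀ·(x' − x̄) = [-4]
z = y + H·x̄ = [-4] + [2] = [-2]

z = [-2]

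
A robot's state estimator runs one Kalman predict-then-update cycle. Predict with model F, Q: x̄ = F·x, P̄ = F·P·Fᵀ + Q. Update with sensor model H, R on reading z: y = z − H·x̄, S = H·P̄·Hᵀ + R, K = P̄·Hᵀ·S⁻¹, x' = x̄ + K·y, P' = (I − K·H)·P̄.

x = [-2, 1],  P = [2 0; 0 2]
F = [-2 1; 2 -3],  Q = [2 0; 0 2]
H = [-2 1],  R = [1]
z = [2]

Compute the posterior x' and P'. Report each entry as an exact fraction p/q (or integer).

x' = [-3/7, 1]
P' = [8/7 2; 2 84/19]

x̄ = F·x = [5, -7]
P̄ = F·P·Fᵀ + Q = [12 -14; -14 28]
y = z − H·x̄ = [19]
S = H·P̄·Hᵀ + R = [133]
K = P̄·Hᵀ·S⁻¹ = [-2/7; 8/19]
x' = x̄ + K·y = [-3/7, 1]
P' = (I − K·H)·P̄ = [8/7 2; 2 84/19]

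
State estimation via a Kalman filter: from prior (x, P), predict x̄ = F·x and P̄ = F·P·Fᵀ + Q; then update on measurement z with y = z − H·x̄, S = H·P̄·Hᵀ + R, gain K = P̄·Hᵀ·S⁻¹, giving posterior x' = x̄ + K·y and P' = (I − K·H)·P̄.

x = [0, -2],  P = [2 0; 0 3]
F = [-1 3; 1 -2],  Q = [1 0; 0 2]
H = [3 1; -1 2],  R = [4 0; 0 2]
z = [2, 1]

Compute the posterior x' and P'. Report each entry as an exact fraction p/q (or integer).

x̄ = F·x = [-6, 4]
P̄ = F·P·Fᵀ + Q = [30 -20; -20 16]
y = z − H·x̄ = [16, -13]
S = H·P̄·Hᵀ + R = [170 -158; -158 176]
K = P̄·Hᵀ·S⁻¹ = [15/59 -10/59; 2/21 8/21]
x' = x̄ + K·y = [16/59, 4/7]
P' = (I − K·H)·P̄ = [20/59 0; 0 8/21]

x' = [16/59, 4/7]
P' = [20/59 0; 0 8/21]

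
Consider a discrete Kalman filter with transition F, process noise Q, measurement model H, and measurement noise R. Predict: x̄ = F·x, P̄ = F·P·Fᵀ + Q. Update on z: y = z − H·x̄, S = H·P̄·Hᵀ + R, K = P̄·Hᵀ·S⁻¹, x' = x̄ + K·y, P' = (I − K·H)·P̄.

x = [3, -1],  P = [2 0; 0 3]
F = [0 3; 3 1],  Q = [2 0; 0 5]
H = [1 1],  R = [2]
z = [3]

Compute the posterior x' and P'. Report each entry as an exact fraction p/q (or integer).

x' = [-301/75, 106/15]
P' = [731/75 -131/15; -131/15 29/3]

x̄ = F·x = [-3, 8]
P̄ = F·P·Fᵀ + Q = [29 9; 9 26]
y = z − H·x̄ = [-2]
S = H·P̄·Hᵀ + R = [75]
K = P̄·Hᵀ·S⁻¹ = [38/75; 7/15]
x' = x̄ + K·y = [-301/75, 106/15]
P' = (I − K·H)·P̄ = [731/75 -131/15; -131/15 29/3]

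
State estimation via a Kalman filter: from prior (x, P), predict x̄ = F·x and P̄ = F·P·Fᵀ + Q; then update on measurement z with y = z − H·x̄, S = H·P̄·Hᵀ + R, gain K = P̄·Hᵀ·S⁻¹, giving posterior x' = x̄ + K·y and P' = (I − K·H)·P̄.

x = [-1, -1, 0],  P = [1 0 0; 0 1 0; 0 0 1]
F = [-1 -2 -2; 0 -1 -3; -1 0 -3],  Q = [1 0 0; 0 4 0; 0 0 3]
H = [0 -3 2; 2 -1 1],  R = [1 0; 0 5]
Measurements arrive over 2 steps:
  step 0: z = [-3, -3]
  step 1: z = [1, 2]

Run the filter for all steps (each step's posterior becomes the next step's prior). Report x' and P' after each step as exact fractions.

step 0: x̄ = F·x = [3, 1, 1]
step 0: P̄ = F·P·Fᵀ + Q = [10 8 7; 8 14 9; 7 9 13]
step 0: y = z − H·x̄ = [-2, -9]
step 0: S = H·P̄·Hᵀ + R = [71 3; 3 50]
step 0: K = P̄·Hᵀ·S⁻¹ = [-557/3541 1379/3541; -1233/3541 853/3541; -104/3541 1281/3541]
step 0: x' = x̄ + K·y = [-674/3541, -1670/3541, -7780/3541]
step 0: P' = (I − K·H)·P̄ = [3639/3541 -209/3541 -592/3541; -209/3541 10599/3541 15282/3541; -592/3541 15282/3541 22871/3541]
step 1: x̄ = F·x = [19574/3541, 25010/3541, 24014/3541]
step 1: P̄ = F·P·Fᵀ + Q = [260112/3541 278695/3541 229179/3541; 278695/3541 322294/3541 249700/3541; 229179/3541 249700/3541 216549/3541]
step 1: y = z − H·x̄ = [30543/3541, -31070/3541]
step 1: S = H·P̄·Hᵀ + R = [773983/3541 -603974/3541; -603974/3541 899532/3541]
step 1: K = P̄·Hᵀ·S⁻¹ = [-559589/3342860 2747059/6685720; -450829/1170001 93675/334286; -3874603/46800040 5577359/13371440]
step 1: x' = x̄ + K·y = [864/1805, 3236/2527, 60843/25270]
step 1: P' = (I − K·H)·P̄ = [3280091/3342860 58726/167143 2963971/6685720; 58726/167143 2085126/1170001 5804549/2340002; 2963971/6685720 5804549/2340002 344398337/93600080]

step 0: x' = [-674/3541, -1670/3541, -7780/3541], P' = [3639/3541 -209/3541 -592/3541; -209/3541 10599/3541 15282/3541; -592/3541 15282/3541 22871/3541]
step 1: x' = [864/1805, 3236/2527, 60843/25270], P' = [3280091/3342860 58726/167143 2963971/6685720; 58726/167143 2085126/1170001 5804549/2340002; 2963971/6685720 5804549/2340002 344398337/93600080]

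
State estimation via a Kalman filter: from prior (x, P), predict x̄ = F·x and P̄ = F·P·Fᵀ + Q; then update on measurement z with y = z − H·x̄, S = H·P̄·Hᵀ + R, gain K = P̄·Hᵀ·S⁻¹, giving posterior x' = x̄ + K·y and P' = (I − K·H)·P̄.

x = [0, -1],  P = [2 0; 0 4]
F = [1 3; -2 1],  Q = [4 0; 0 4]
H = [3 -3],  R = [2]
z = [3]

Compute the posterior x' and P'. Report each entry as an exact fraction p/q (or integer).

x̄ = F·x = [-3, -1]
P̄ = F·P·Fᵀ + Q = [42 8; 8 16]
y = z − H·x̄ = [9]
S = H·P̄·Hᵀ + R = [380]
K = P̄·Hᵀ·S⁻¹ = [51/190; -6/95]
x' = x̄ + K·y = [-111/190, -149/95]
P' = (I − K·H)·P̄ = [1389/95 1372/95; 1372/95 1376/95]

x' = [-111/190, -149/95]
P' = [1389/95 1372/95; 1372/95 1376/95]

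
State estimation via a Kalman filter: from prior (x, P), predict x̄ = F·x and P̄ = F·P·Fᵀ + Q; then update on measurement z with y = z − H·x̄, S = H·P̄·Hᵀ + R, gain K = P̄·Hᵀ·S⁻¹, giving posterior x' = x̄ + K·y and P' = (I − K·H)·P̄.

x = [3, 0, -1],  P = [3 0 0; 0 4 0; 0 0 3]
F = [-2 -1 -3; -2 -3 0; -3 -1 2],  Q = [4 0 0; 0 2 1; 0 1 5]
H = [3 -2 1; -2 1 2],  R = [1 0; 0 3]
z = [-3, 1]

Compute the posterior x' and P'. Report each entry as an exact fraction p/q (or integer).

x̄ = F·x = [-3, -6, -11]
P̄ = F·P·Fᵀ + Q = [47 24 4; 24 50 31; 4 31 48]
y = z − H·x̄ = [5, 23]
S = H·P̄·Hᵀ + R = [284 -195; -195 429]
K = P̄·Hᵀ·S⁻¹ = [757/2149 1307/83811; 353/2149 18761/83811; 573/2149 33406/83811]
x' = x̄ + K·y = [-73757/83811, -2528/83811, -41848/83811]
P' = (I − K·H)·P̄ = [1156420/83811 1839247/83811 238757/83811; 1839247/83811 2948545/83811 393116/83811; 238757/83811 393116/83811 92308/83811]

x' = [-73757/83811, -2528/83811, -41848/83811]
P' = [1156420/83811 1839247/83811 238757/83811; 1839247/83811 2948545/83811 393116/83811; 238757/83811 393116/83811 92308/83811]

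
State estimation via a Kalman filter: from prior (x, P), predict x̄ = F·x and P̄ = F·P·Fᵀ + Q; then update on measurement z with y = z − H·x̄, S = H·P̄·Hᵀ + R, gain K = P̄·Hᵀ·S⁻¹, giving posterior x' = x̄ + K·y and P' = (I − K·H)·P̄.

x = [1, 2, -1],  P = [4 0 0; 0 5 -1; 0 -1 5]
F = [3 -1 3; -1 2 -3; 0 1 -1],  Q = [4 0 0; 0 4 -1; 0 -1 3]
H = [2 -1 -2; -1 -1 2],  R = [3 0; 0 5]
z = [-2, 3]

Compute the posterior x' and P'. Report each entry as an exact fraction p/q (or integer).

x̄ = F·x = [-2, 6, 3]
P̄ = F·P·Fᵀ + Q = [96 -76 -24; -76 85 29; -24 29 15]
y = z − H·x̄ = [14, 1]
S = H·P̄·Hᵀ + R = [1144 -235; -235 74]
K = P̄·Hᵀ·S⁻¹ = [7404/29431 -3532/29431; -10315/29431 -13269/29431; -2043/29431 3455/29431]
x' = x̄ + K·y = [41262/29431, 18907/29431, 63146/29431]
P' = (I − K·H)·P̄ = [245536/29431 120492/29431 174184/29431; 120492/29431 108891/29431 81519/29431; 174184/29431 81519/29431 136489/29431]

x' = [41262/29431, 18907/29431, 63146/29431]
P' = [245536/29431 120492/29431 174184/29431; 120492/29431 108891/29431 81519/29431; 174184/29431 81519/29431 136489/29431]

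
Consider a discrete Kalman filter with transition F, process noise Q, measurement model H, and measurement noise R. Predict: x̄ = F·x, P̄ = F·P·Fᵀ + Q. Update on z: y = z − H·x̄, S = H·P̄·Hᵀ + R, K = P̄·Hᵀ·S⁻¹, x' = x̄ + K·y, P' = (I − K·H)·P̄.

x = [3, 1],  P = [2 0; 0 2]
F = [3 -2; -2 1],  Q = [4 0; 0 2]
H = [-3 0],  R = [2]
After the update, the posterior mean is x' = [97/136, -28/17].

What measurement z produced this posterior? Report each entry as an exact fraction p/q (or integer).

z = [-2]

x̄ = F·x = [7, -5]
P̄ = F·P·Fᵀ + Q = [30 -16; -16 12]
S = H·P̄·Hᵀ + R = [272]
K = P̄·Hᵀ·S⁻¹ = [-45/136; 3/17]
x' − x̄ = [-855/136, 57/17] = K·y
y = (KᵀK)⁻¹·Kᵀ·(x' − x̄) = [19]
z = y + H·x̄ = [19] + [-21] = [-2]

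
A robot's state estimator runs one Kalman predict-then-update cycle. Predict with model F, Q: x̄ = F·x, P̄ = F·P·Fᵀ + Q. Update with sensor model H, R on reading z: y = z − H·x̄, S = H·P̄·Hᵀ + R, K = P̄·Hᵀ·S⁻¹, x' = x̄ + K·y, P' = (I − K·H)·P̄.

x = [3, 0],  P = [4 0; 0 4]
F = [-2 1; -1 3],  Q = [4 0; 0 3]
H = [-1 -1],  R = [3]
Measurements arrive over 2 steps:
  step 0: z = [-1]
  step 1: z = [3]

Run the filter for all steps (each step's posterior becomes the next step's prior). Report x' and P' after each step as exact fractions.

step 0: x̄ = F·x = [-6, -3]
step 0: P̄ = F·P·Fᵀ + Q = [24 20; 20 43]
step 0: y = z − H·x̄ = [-10]
step 0: S = H·P̄·Hᵀ + R = [110]
step 0: K = P̄·Hᵀ·S⁻¹ = [-2/5; -63/110]
step 0: x' = x̄ + K·y = [-2, 30/11]
step 0: P' = (I − K·H)·P̄ = [32/5 -26/5; -26/5 761/110]
step 1: x̄ = F·x = [74/11, 112/11]
step 1: P̄ = F·P·Fᵀ + Q = [1261/22 1539/22; 1539/22 2263/22]
step 1: y = z − H·x̄ = [219/11]
step 1: S = H·P̄·Hᵀ + R = [3334/11]
step 1: K = P̄·Hᵀ·S⁻¹ = [-700/1667; -1901/3334]
step 1: x' = x̄ + K·y = [-2722/1667, -3901/3334]
step 1: P' = (I − K·H)·P̄ = [12917/3334 -8717/3334; -8717/3334 7210/1667]

step 0: x' = [-2, 30/11], P' = [32/5 -26/5; -26/5 761/110]
step 1: x' = [-2722/1667, -3901/3334], P' = [12917/3334 -8717/3334; -8717/3334 7210/1667]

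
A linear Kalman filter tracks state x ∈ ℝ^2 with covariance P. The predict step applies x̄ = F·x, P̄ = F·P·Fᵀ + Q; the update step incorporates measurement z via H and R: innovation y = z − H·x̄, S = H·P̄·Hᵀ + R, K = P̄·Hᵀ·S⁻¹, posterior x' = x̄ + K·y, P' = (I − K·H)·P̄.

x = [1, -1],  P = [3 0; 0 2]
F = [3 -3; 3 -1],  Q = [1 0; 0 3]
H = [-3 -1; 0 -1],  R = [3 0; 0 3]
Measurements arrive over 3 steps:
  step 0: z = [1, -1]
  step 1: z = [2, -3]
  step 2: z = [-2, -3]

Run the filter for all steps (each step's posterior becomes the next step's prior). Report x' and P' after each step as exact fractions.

step 0: x' = [-181/457, 189/457], P' = [226/457 -525/914; -525/914 3543/1828]
step 1: x' = [-501521/504049, 87189/72007], P' = [221815/504049 -30033/72007; -30033/72007 106893/72007]
step 2: x' = [21162259/108526749, 154431842/108526749], P' = [15841785/36175583 -14998657/36175583; -14998657/36175583 53599204/36175583]

step 0: x̄ = F·x = [6, 4]
step 0: P̄ = F·P·Fᵀ + Q = [46 33; 33 32]
step 0: y = z − H·x̄ = [23, 3]
step 0: S = H·P̄·Hᵀ + R = [647 131; 131 35]
step 0: K = P̄·Hᵀ·S⁻¹ = [-277/914 175/914; -131/1828 -1181/1828]
step 0: x' = x̄ + K·y = [-181/457, 189/457]
step 0: P' = (I − K·H)·P̄ = [226/457 -525/914; -525/914 3543/1828]
step 1: x̄ = F·x = [-1110/457, -732/457]
step 1: P̄ = F·P·Fᵀ + Q = [60751/1828 31365/1828; 31365/1828 23463/1828]
step 1: y = z − H·x̄ = [-3148/457, -2103/457]
step 1: S = H·P̄·Hᵀ + R = [190974/457 58779/914; 58779/914 28947/1828]
step 1: K = P̄·Hᵀ·S⁻¹ = [-151738/504049 10011/72007; -5598/72007 -35631/72007]
step 1: x' = x̄ + K·y = [-501521/504049, 87189/72007]
step 1: P' = (I − K·H)·P̄ = [221815/504049 -30033/72007; -30033/72007 106893/72007]
step 2: x̄ = F·x = [-3335532/504049, -2114886/504049]
step 2: P̄ = F·P·Fᵀ + Q = [13018801/504049 6763860/504049; 6763860/504049 5518119/504049]
step 2: y = z − H·x̄ = [-13129580/504049, -3627033/504049]
step 2: S = H·P̄·Hᵀ + R = [164782635/504049 25809699/504049; 25809699/504049 7030266/504049]
step 2: K = P̄·Hᵀ·S⁻¹ = [-32526698/108526749 14998657/108526749; -8603233/108526749 -53599204/108526749]
step 2: x' = x̄ + K·y = [21162259/108526749, 154431842/108526749]
step 2: P' = (I − K·H)·P̄ = [15841785/36175583 -14998657/36175583; -14998657/36175583 53599204/36175583]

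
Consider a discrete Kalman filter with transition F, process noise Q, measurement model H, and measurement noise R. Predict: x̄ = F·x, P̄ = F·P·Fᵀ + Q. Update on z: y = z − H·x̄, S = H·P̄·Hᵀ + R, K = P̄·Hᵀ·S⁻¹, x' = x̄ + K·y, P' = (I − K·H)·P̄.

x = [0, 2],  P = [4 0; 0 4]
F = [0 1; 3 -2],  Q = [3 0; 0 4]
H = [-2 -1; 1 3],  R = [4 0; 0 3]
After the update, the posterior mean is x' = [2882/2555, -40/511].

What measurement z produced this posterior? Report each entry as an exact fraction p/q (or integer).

z = [-2, 1]

x̄ = F·x = [2, -4]
P̄ = F·P·Fᵀ + Q = [7 -8; -8 56]
S = H·P̄·Hᵀ + R = [56 -126; -126 466]
K = P̄·Hᵀ·S⁻¹ = [-2469/5110 -61/365; 76/511 28/73]
x' − x̄ = [-2228/2555, 2004/511] = K·y
y = (KᵀK)⁻¹·Kᵀ·(x' − x̄) = [-2, 11]
z = y + H·x̄ = [-2, 11] + [0, -10] = [-2, 1]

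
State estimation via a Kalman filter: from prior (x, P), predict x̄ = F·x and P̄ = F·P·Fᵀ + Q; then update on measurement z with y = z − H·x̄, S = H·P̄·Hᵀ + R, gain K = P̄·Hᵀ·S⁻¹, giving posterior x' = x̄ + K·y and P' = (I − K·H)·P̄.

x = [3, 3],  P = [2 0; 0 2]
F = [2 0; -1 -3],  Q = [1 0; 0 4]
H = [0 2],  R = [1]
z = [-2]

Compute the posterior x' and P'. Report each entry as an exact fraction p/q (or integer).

x̄ = F·x = [6, -12]
P̄ = F·P·Fᵀ + Q = [9 -4; -4 24]
y = z − H·x̄ = [22]
S = H·P̄·Hᵀ + R = [97]
K = P̄·Hᵀ·S⁻¹ = [-8/97; 48/97]
x' = x̄ + K·y = [406/97, -108/97]
P' = (I − K·H)·P̄ = [809/97 -4/97; -4/97 24/97]

x' = [406/97, -108/97]
P' = [809/97 -4/97; -4/97 24/97]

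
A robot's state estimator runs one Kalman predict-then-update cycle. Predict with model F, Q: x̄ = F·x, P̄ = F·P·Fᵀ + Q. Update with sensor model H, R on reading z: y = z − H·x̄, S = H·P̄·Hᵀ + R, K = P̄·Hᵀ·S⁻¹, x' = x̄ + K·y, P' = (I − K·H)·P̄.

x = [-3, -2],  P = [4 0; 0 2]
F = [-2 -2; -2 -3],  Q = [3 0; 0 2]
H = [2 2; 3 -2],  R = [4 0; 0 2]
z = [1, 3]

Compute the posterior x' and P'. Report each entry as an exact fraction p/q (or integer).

x̄ = F·x = [10, 12]
P̄ = F·P·Fᵀ + Q = [27 28; 28 36]
y = z − H·x̄ = [-43, -3]
S = H·P̄·Hᵀ + R = [480 74; 74 53]
K = P̄·Hᵀ·S⁻¹ = [995/4991 965/4991; 1474/4991 -928/4991]
x' = x̄ + K·y = [4230/4991, -706/4991]
P' = (I − K·H)·P̄ = [1182/4991 808/4991; 808/4991 2140/4991]

x' = [4230/4991, -706/4991]
P' = [1182/4991 808/4991; 808/4991 2140/4991]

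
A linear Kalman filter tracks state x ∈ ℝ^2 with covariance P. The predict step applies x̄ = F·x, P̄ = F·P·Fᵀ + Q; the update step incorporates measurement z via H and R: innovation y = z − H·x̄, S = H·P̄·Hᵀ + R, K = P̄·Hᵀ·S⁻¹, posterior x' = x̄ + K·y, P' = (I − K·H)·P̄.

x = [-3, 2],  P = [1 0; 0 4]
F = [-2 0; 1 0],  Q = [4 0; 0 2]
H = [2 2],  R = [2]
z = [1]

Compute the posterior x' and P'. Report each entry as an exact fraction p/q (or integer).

x̄ = F·x = [6, -3]
P̄ = F·P·Fᵀ + Q = [8 -2; -2 3]
y = z − H·x̄ = [-5]
S = H·P̄·Hᵀ + R = [30]
K = P̄·Hᵀ·S⁻¹ = [2/5; 1/15]
x' = x̄ + K·y = [4, -10/3]
P' = (I − K·H)·P̄ = [16/5 -14/5; -14/5 43/15]

x' = [4, -10/3]
P' = [16/5 -14/5; -14/5 43/15]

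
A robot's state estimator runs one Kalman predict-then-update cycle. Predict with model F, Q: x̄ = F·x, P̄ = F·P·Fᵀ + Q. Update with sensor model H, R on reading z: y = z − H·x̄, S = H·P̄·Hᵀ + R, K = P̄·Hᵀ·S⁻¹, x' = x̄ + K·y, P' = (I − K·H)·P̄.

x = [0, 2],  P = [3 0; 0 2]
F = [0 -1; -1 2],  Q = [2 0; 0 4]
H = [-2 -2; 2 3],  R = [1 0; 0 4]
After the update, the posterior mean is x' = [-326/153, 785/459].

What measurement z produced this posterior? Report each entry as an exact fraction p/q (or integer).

z = [1, 1]

x̄ = F·x = [-2, 4]
P̄ = F·P·Fᵀ + Q = [4 -4; -4 15]
S = H·P̄·Hᵀ + R = [45 -66; -66 107]
K = P̄·Hᵀ·S⁻¹ = [-88/153 -20/51; 88/459 71/153]
x' − x̄ = [-20/153, -1051/459] = K·y
y = (KᵀK)⁻¹·Kᵀ·(x' − x̄) = [5, -7]
z = y + H·x̄ = [5, -7] + [-4, 8] = [1, 1]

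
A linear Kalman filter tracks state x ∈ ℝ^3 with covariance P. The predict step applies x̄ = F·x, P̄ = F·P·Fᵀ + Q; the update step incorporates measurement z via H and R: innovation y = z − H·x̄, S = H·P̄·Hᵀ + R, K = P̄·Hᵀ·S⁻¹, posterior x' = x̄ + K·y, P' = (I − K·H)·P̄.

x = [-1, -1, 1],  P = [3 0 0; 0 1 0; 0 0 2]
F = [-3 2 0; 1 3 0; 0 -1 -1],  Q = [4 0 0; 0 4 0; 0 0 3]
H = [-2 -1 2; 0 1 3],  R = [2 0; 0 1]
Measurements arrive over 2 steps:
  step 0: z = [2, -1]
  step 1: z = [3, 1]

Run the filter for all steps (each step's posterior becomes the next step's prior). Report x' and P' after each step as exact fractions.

step 0: x̄ = F·x = [1, -4, 0]
step 0: P̄ = F·P·Fᵀ + Q = [35 -3 -2; -3 16 -3; -2 -3 6]
step 0: y = z − H·x̄ = [0, 3]
step 0: S = H·P̄·Hᵀ + R = [198 41; 41 53]
step 0: K = P̄·Hᵀ·S⁻¹ = [-3394/8813 1129/8813; -1135/8813 2042/8813; 56/1259 313/1259]
step 0: x' = x̄ + K·y = [12200/8813, -29126/8813, 939/1259]
step 0: P' = (I − K·H)·P̄ = [77642/8813 -88646/8813 4275/1259; -88646/8813 108554/8813 -5072/1259; 4275/1259 -5072/1259 1795/1259]
step 1: x̄ = F·x = [-94852/8813, -75178/8813, 22553/8813]
step 1: P̄ = F·P·Fᵀ + Q = [2231998/8813 1038920/8813 -322263/8813; 1038920/8813 558004/8813 -160429/8813; -322263/8813 -160429/8813 76550/8813]
step 1: y = z − H·x̄ = [-40507/1259, 16332/8813]
step 1: S = H·P̄·Hᵀ + R = [2455046/1259 -11791/1259; -11791/1259 293193/8813]
step 1: K = P̄·Hᵀ·S⁻¹ = [-203839043/570952429 83082156/570952429; -97645789/570952429 121907300/570952429; 32521084/570952429 143953269/570952429]
step 1: x' = x̄ + K·y = [567261407/570952429, -1502860077/570952429, 681540233/570952429]
step 1: P' = (I − K·H)·P̄ = [1734163900/570952429 -1803156966/570952429 628746374/570952429; -1803156966/570952429 2329726226/570952429 -735939642/570952429; 628746374/570952429 -735939642/570952429 293297637/570952429]

step 0: x' = [12200/8813, -29126/8813, 939/1259], P' = [77642/8813 -88646/8813 4275/1259; -88646/8813 108554/8813 -5072/1259; 4275/1259 -5072/1259 1795/1259]
step 1: x' = [567261407/570952429, -1502860077/570952429, 681540233/570952429], P' = [1734163900/570952429 -1803156966/570952429 628746374/570952429; -1803156966/570952429 2329726226/570952429 -735939642/570952429; 628746374/570952429 -735939642/570952429 293297637/570952429]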